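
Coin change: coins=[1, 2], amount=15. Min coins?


dp[0]=0; dp[i]=1+min(dp[i-c] for c in coins)
...dp[10]=5, dp[11]=6, dp[12]=6, dp[13]=7, dp[14]=7, dp[15]=8
Minimum coins for 15 = 8


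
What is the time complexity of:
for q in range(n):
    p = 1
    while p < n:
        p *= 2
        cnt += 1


Per nesting level: O(n) * O(log n) = O(n log n)
Complexity: O(n log n)


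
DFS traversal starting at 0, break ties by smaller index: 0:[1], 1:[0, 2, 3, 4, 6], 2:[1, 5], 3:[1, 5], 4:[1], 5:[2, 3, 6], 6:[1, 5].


DFS stack-based: start with [0]
Visit order: [0, 1, 2, 5, 3, 6, 4]


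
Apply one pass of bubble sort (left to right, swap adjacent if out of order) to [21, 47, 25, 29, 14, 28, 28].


After one pass: [21, 25, 29, 14, 28, 28, 47]


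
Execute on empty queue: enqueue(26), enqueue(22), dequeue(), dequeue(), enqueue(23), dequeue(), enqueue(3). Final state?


enqueue(26) -> [26]
enqueue(22) -> [26, 22]
dequeue() returns 26 -> [22]
dequeue() returns 22 -> []
enqueue(23) -> [23]
dequeue() returns 23 -> []
enqueue(3) -> [3]
Final queue (front to back): [3]


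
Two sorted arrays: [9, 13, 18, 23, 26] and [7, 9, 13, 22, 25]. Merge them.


Compare heads, take smaller each step.
Merged: [7, 9, 9, 13, 13, 18, 22, 23, 25, 26]


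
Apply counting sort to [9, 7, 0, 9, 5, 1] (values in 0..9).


Count array: [1, 1, 0, 0, 0, 1, 0, 1, 0, 2]
Reconstruct: [0, 1, 5, 7, 9, 9]


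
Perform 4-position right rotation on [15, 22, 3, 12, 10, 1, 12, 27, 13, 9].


Right rotate by 4: [12, 27, 13, 9, 15, 22, 3, 12, 10, 1]


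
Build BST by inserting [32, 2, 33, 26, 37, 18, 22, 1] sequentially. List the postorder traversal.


Root = 32; build tree by BST insertion.
Postorder traversal: [1, 22, 18, 26, 2, 37, 33, 32]


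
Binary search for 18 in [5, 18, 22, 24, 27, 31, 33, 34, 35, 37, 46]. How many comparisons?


Search for 18:
[0,10] mid=5 arr[5]=31
[0,4] mid=2 arr[2]=22
[0,1] mid=0 arr[0]=5
[1,1] mid=1 arr[1]=18
Total: 4 comparisons


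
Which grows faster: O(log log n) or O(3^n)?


double-logarithmic grows slower than exponential (base 3)
O(log log n) is asymptotically smaller; O(3^n) grows faster


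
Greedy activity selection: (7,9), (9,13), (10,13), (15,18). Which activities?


Greedy: pick earliest-ending, then skip overlaps.
Selected (3 activities): [(7, 9), (9, 13), (15, 18)]


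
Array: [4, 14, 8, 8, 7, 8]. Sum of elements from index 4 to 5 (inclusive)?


Prefix sums: [0, 4, 18, 26, 34, 41, 49]
Sum[4..5] = prefix[6] - prefix[4] = 49 - 34 = 15


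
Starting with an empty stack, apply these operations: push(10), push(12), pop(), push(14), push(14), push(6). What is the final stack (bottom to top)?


push(10) -> [10]
push(12) -> [10, 12]
pop() returns 12 -> [10]
push(14) -> [10, 14]
push(14) -> [10, 14, 14]
push(6) -> [10, 14, 14, 6]
Final stack (bottom to top): [10, 14, 14, 6]


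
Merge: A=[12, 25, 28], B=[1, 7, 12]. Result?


Compare heads, take smaller each step.
Merged: [1, 7, 12, 12, 25, 28]


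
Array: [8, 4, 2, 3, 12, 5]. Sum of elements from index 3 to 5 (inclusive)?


Prefix sums: [0, 8, 12, 14, 17, 29, 34]
Sum[3..5] = prefix[6] - prefix[3] = 34 - 14 = 20


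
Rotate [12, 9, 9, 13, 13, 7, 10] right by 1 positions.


Right rotate by 1: [10, 12, 9, 9, 13, 13, 7]


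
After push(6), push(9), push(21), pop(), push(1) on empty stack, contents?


push(6) -> [6]
push(9) -> [6, 9]
push(21) -> [6, 9, 21]
pop() returns 21 -> [6, 9]
push(1) -> [6, 9, 1]
Final stack (bottom to top): [6, 9, 1]


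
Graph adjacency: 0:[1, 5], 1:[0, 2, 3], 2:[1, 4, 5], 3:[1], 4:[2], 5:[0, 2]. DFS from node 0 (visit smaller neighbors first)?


DFS stack-based: start with [0]
Visit order: [0, 1, 2, 4, 5, 3]


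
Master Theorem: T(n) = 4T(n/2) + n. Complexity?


a=4, b=2, c=1. log_2(4)=2 > c=1. Case 1: O(n^log_b(a)) = O(n^2)
Complexity: O(n^2)


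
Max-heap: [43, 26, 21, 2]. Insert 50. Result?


Append 50: [43, 26, 21, 2, 50]
Bubble up: swap idx 4(50) with idx 1(26); swap idx 1(50) with idx 0(43)
Result: [50, 43, 21, 2, 26]


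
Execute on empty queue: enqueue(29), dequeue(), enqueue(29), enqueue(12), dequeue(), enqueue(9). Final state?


enqueue(29) -> [29]
dequeue() returns 29 -> []
enqueue(29) -> [29]
enqueue(12) -> [29, 12]
dequeue() returns 29 -> [12]
enqueue(9) -> [12, 9]
Final queue (front to back): [12, 9]


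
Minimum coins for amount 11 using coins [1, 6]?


dp[0]=0; dp[i]=1+min(dp[i-c] for c in coins)
...dp[6]=1, dp[7]=2, dp[8]=3, dp[9]=4, dp[10]=5, dp[11]=6
Minimum coins for 11 = 6


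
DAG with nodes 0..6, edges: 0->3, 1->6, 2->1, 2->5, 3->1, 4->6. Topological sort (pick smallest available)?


Kahn's algorithm, process smallest node first
Order: [0, 2, 3, 1, 4, 5, 6]


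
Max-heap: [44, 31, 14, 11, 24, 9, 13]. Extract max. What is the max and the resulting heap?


Max = 44
Replace root with last, heapify down
Resulting heap: [31, 24, 14, 11, 13, 9]


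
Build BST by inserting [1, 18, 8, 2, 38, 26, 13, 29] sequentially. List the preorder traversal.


Root = 1; build tree by BST insertion.
Preorder traversal: [1, 18, 8, 2, 13, 38, 26, 29]


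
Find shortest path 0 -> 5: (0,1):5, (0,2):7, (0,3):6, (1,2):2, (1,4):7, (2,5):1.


Dijkstra from 0:
Distances: {0: 0, 1: 5, 2: 7, 3: 6, 4: 12, 5: 8}
Shortest distance to 5 = 8, path = [0, 2, 5]


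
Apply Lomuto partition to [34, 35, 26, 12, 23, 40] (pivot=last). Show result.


Elements <= 40 go left of pivot.
Result: [34, 35, 26, 12, 23, 40], pivot at index 5


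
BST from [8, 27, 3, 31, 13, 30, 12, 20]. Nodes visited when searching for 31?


BST root = 8
Search for 31: compare at each node
Path: [8, 27, 31]


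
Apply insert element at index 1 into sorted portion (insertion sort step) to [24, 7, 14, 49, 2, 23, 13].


After one pass: [7, 24, 14, 49, 2, 23, 13]


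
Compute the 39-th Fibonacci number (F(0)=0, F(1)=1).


F(n)=F(n-1)+F(n-2)
...F(37)=24157817, F(38)=39088169, F(39)=63245986


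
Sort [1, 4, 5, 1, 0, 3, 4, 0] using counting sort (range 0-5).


Count array: [2, 2, 0, 1, 2, 1]
Reconstruct: [0, 0, 1, 1, 3, 4, 4, 5]


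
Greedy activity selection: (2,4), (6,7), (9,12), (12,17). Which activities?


Greedy: pick earliest-ending, then skip overlaps.
Selected (4 activities): [(2, 4), (6, 7), (9, 12), (12, 17)]


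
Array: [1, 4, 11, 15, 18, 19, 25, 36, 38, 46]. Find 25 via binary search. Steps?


Search for 25:
[0,9] mid=4 arr[4]=18
[5,9] mid=7 arr[7]=36
[5,6] mid=5 arr[5]=19
[6,6] mid=6 arr[6]=25
Total: 4 comparisons


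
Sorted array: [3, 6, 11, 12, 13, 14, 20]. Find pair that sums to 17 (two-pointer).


Two pointers: lo=0, hi=6
Found pair: (3, 14) summing to 17


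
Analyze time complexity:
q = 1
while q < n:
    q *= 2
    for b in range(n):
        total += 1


Per nesting level: O(log n) * O(n) = O(n log n)
Complexity: O(n log n)


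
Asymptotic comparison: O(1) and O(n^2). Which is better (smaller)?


constant grows slower than quadratic
O(1) is asymptotically smaller; O(n^2) grows faster


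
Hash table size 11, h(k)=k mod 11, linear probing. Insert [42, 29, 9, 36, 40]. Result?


Insertions: 42->slot 9; 29->slot 7; 9->slot 10; 36->slot 3; 40->slot 8
Table: [None, None, None, 36, None, None, None, 29, 40, 42, 9]


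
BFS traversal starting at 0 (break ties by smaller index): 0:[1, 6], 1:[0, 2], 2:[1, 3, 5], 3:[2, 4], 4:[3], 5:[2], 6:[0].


BFS queue: start with [0]
Visit order: [0, 1, 6, 2, 3, 5, 4]


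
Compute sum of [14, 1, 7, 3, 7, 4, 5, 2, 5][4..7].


Prefix sums: [0, 14, 15, 22, 25, 32, 36, 41, 43, 48]
Sum[4..7] = prefix[8] - prefix[4] = 43 - 25 = 18


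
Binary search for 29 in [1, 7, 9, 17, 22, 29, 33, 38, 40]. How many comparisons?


Search for 29:
[0,8] mid=4 arr[4]=22
[5,8] mid=6 arr[6]=33
[5,5] mid=5 arr[5]=29
Total: 3 comparisons


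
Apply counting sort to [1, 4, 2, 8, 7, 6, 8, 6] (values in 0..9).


Count array: [0, 1, 1, 0, 1, 0, 2, 1, 2, 0]
Reconstruct: [1, 2, 4, 6, 6, 7, 8, 8]


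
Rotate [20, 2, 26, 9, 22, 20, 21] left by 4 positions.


Left rotate by 4: [22, 20, 21, 20, 2, 26, 9]


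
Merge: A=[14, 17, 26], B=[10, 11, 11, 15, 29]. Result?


Compare heads, take smaller each step.
Merged: [10, 11, 11, 14, 15, 17, 26, 29]


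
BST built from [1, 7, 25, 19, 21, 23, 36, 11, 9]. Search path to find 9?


BST root = 1
Search for 9: compare at each node
Path: [1, 7, 25, 19, 11, 9]


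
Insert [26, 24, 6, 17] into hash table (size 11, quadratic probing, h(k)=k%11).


Insertions: 26->slot 4; 24->slot 2; 6->slot 6; 17->slot 7
Table: [None, None, 24, None, 26, None, 6, 17, None, None, None]


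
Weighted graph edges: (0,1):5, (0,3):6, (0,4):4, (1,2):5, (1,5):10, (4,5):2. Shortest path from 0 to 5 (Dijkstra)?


Dijkstra from 0:
Distances: {0: 0, 1: 5, 2: 10, 3: 6, 4: 4, 5: 6}
Shortest distance to 5 = 6, path = [0, 4, 5]


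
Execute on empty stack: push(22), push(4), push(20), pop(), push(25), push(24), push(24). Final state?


push(22) -> [22]
push(4) -> [22, 4]
push(20) -> [22, 4, 20]
pop() returns 20 -> [22, 4]
push(25) -> [22, 4, 25]
push(24) -> [22, 4, 25, 24]
push(24) -> [22, 4, 25, 24, 24]
Final stack (bottom to top): [22, 4, 25, 24, 24]


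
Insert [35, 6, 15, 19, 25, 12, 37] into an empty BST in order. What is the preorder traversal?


Root = 35; build tree by BST insertion.
Preorder traversal: [35, 6, 15, 12, 19, 25, 37]


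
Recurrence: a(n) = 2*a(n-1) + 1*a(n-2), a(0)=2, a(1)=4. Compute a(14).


Build bottom-up:
...a(12)=66922, a(13)=161564, a(14)=2*161564+1*66922=390050


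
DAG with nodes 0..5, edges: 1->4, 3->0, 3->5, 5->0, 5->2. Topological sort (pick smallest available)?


Kahn's algorithm, process smallest node first
Order: [1, 3, 4, 5, 0, 2]


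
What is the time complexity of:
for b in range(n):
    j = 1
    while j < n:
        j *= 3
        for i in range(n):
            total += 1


Per nesting level: O(n) * O(log n) * O(n) = O(n^2 log n)
Complexity: O(n^2 log n)


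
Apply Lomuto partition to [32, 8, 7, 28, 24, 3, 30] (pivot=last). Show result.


Elements <= 30 go left of pivot.
Result: [8, 7, 28, 24, 3, 30, 32], pivot at index 5


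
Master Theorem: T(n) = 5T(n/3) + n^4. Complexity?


a=5, b=3, c=4. log_3(5)=1.465 < c=4. Case 3: O(n^c) = O(n^4)
Complexity: O(n^4)


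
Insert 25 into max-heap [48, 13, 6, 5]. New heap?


Append 25: [48, 13, 6, 5, 25]
Bubble up: swap idx 4(25) with idx 1(13)
Result: [48, 25, 6, 5, 13]


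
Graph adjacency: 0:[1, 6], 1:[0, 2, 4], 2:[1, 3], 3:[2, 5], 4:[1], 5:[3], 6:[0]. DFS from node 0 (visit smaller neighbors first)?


DFS stack-based: start with [0]
Visit order: [0, 1, 2, 3, 5, 4, 6]


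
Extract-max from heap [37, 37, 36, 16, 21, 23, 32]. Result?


Max = 37
Replace root with last, heapify down
Resulting heap: [37, 32, 36, 16, 21, 23]


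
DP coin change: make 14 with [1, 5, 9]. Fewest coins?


dp[0]=0; dp[i]=1+min(dp[i-c] for c in coins)
...dp[9]=1, dp[10]=2, dp[11]=3, dp[12]=4, dp[13]=5, dp[14]=2
Minimum coins for 14 = 2


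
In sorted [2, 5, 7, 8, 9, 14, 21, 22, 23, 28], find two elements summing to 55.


Two pointers: lo=0, hi=9
No pair sums to 55


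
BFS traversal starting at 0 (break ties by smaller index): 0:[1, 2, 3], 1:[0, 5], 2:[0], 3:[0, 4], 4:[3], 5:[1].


BFS queue: start with [0]
Visit order: [0, 1, 2, 3, 5, 4]


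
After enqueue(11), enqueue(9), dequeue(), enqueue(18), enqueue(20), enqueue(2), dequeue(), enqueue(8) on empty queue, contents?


enqueue(11) -> [11]
enqueue(9) -> [11, 9]
dequeue() returns 11 -> [9]
enqueue(18) -> [9, 18]
enqueue(20) -> [9, 18, 20]
enqueue(2) -> [9, 18, 20, 2]
dequeue() returns 9 -> [18, 20, 2]
enqueue(8) -> [18, 20, 2, 8]
Final queue (front to back): [18, 20, 2, 8]


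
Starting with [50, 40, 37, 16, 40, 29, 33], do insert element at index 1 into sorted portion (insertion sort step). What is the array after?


After one pass: [40, 50, 37, 16, 40, 29, 33]


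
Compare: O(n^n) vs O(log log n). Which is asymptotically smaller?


double-logarithmic grows slower than n^n
O(log log n) is asymptotically smaller; O(n^n) grows faster


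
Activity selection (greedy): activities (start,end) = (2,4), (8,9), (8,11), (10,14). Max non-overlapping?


Greedy: pick earliest-ending, then skip overlaps.
Selected (3 activities): [(2, 4), (8, 9), (10, 14)]


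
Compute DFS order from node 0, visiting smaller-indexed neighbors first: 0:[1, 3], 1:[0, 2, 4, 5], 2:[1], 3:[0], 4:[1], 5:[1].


DFS stack-based: start with [0]
Visit order: [0, 1, 2, 4, 5, 3]


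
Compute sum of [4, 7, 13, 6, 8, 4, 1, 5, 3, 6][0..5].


Prefix sums: [0, 4, 11, 24, 30, 38, 42, 43, 48, 51, 57]
Sum[0..5] = prefix[6] - prefix[0] = 42 - 0 = 42


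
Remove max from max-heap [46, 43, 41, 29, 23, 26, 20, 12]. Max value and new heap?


Max = 46
Replace root with last, heapify down
Resulting heap: [43, 29, 41, 12, 23, 26, 20]


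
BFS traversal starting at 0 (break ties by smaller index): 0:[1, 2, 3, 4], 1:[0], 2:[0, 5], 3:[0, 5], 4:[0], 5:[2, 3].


BFS queue: start with [0]
Visit order: [0, 1, 2, 3, 4, 5]


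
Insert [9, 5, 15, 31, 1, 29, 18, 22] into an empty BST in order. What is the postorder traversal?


Root = 9; build tree by BST insertion.
Postorder traversal: [1, 5, 22, 18, 29, 31, 15, 9]


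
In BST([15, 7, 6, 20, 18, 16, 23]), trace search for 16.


BST root = 15
Search for 16: compare at each node
Path: [15, 20, 18, 16]


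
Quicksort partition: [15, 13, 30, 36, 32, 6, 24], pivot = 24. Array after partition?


Elements <= 24 go left of pivot.
Result: [15, 13, 6, 24, 32, 30, 36], pivot at index 3


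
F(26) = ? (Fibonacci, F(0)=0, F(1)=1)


F(n)=F(n-1)+F(n-2)
...F(24)=46368, F(25)=75025, F(26)=121393


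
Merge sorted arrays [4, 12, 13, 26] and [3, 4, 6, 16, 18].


Compare heads, take smaller each step.
Merged: [3, 4, 4, 6, 12, 13, 16, 18, 26]


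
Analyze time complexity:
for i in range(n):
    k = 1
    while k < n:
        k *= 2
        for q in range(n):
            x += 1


Per nesting level: O(n) * O(log n) * O(n) = O(n^2 log n)
Complexity: O(n^2 log n)


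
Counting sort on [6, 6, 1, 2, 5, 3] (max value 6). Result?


Count array: [0, 1, 1, 1, 0, 1, 2]
Reconstruct: [1, 2, 3, 5, 6, 6]


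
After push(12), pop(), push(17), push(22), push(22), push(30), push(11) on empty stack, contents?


push(12) -> [12]
pop() returns 12 -> []
push(17) -> [17]
push(22) -> [17, 22]
push(22) -> [17, 22, 22]
push(30) -> [17, 22, 22, 30]
push(11) -> [17, 22, 22, 30, 11]
Final stack (bottom to top): [17, 22, 22, 30, 11]


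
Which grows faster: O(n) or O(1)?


constant grows slower than linear
O(1) is asymptotically smaller; O(n) grows faster


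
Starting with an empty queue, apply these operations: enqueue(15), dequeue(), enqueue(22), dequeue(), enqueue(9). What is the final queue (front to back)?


enqueue(15) -> [15]
dequeue() returns 15 -> []
enqueue(22) -> [22]
dequeue() returns 22 -> []
enqueue(9) -> [9]
Final queue (front to back): [9]


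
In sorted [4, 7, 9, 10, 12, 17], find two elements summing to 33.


Two pointers: lo=0, hi=5
No pair sums to 33


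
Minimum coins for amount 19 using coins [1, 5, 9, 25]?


dp[0]=0; dp[i]=1+min(dp[i-c] for c in coins)
...dp[14]=2, dp[15]=3, dp[16]=4, dp[17]=5, dp[18]=2, dp[19]=3
Minimum coins for 19 = 3


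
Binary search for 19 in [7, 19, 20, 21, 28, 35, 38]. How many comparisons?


Search for 19:
[0,6] mid=3 arr[3]=21
[0,2] mid=1 arr[1]=19
Total: 2 comparisons


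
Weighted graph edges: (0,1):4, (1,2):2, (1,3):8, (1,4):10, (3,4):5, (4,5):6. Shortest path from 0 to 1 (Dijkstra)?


Dijkstra from 0:
Distances: {0: 0, 1: 4, 2: 6, 3: 12, 4: 14, 5: 20}
Shortest distance to 1 = 4, path = [0, 1]


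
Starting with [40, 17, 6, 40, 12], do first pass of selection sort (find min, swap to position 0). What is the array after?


After one pass: [6, 17, 40, 40, 12]


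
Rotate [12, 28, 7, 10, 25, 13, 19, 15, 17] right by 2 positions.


Right rotate by 2: [15, 17, 12, 28, 7, 10, 25, 13, 19]


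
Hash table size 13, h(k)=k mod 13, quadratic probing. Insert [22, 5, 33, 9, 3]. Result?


Insertions: 22->slot 9; 5->slot 5; 33->slot 7; 9->slot 10; 3->slot 3
Table: [None, None, None, 3, None, 5, None, 33, None, 22, 9, None, None]


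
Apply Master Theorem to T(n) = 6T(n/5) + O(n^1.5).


a=6, b=5, c=1.5. log_5(6)=1.113 < c=1.5. Case 3: O(n^c) = O(n^1.500)
Complexity: O(n^1.500)


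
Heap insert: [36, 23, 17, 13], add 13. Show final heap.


Append 13: [36, 23, 17, 13, 13]
Bubble up: no swaps needed
Result: [36, 23, 17, 13, 13]


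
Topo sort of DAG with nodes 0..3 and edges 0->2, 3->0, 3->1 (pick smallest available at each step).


Kahn's algorithm, process smallest node first
Order: [3, 0, 1, 2]


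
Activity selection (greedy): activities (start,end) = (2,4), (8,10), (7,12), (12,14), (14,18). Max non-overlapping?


Greedy: pick earliest-ending, then skip overlaps.
Selected (4 activities): [(2, 4), (8, 10), (12, 14), (14, 18)]


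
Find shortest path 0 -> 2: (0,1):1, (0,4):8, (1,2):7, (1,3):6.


Dijkstra from 0:
Distances: {0: 0, 1: 1, 2: 8, 3: 7, 4: 8}
Shortest distance to 2 = 8, path = [0, 1, 2]


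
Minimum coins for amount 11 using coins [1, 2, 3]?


dp[0]=0; dp[i]=1+min(dp[i-c] for c in coins)
...dp[6]=2, dp[7]=3, dp[8]=3, dp[9]=3, dp[10]=4, dp[11]=4
Minimum coins for 11 = 4


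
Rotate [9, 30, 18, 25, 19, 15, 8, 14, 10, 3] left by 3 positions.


Left rotate by 3: [25, 19, 15, 8, 14, 10, 3, 9, 30, 18]


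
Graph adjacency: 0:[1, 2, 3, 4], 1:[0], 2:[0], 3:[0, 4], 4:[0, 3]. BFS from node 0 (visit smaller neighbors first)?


BFS queue: start with [0]
Visit order: [0, 1, 2, 3, 4]


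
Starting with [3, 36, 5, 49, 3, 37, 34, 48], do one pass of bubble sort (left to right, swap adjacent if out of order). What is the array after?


After one pass: [3, 5, 36, 3, 37, 34, 48, 49]


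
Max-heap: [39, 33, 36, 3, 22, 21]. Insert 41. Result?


Append 41: [39, 33, 36, 3, 22, 21, 41]
Bubble up: swap idx 6(41) with idx 2(36); swap idx 2(41) with idx 0(39)
Result: [41, 33, 39, 3, 22, 21, 36]


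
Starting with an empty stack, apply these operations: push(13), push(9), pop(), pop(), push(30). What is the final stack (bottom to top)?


push(13) -> [13]
push(9) -> [13, 9]
pop() returns 9 -> [13]
pop() returns 13 -> []
push(30) -> [30]
Final stack (bottom to top): [30]


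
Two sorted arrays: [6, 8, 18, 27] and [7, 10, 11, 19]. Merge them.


Compare heads, take smaller each step.
Merged: [6, 7, 8, 10, 11, 18, 19, 27]


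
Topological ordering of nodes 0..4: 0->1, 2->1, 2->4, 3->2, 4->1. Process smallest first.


Kahn's algorithm, process smallest node first
Order: [0, 3, 2, 4, 1]


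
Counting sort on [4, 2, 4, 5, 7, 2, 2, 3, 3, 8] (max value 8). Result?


Count array: [0, 0, 3, 2, 2, 1, 0, 1, 1]
Reconstruct: [2, 2, 2, 3, 3, 4, 4, 5, 7, 8]


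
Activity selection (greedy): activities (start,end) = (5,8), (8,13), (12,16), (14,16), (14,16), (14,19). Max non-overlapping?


Greedy: pick earliest-ending, then skip overlaps.
Selected (3 activities): [(5, 8), (8, 13), (14, 16)]


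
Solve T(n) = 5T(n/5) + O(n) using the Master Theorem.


a=5, b=5, c=1. log_5(5)=1 = c=1. Case 2: O(n^c log n) = O(n log n)
Complexity: O(n log n)


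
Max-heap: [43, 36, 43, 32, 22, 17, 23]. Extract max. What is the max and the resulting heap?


Max = 43
Replace root with last, heapify down
Resulting heap: [43, 36, 23, 32, 22, 17]


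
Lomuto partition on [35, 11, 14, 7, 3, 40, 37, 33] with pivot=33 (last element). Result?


Elements <= 33 go left of pivot.
Result: [11, 14, 7, 3, 33, 40, 37, 35], pivot at index 4


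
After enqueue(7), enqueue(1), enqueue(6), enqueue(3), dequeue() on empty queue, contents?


enqueue(7) -> [7]
enqueue(1) -> [7, 1]
enqueue(6) -> [7, 1, 6]
enqueue(3) -> [7, 1, 6, 3]
dequeue() returns 7 -> [1, 6, 3]
Final queue (front to back): [1, 6, 3]


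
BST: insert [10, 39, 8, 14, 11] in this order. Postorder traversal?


Root = 10; build tree by BST insertion.
Postorder traversal: [8, 11, 14, 39, 10]


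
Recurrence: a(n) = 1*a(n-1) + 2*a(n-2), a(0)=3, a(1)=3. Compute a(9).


Build bottom-up:
...a(7)=255, a(8)=513, a(9)=1*513+2*255=1023


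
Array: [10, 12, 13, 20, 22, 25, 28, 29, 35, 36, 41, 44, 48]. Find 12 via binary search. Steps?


Search for 12:
[0,12] mid=6 arr[6]=28
[0,5] mid=2 arr[2]=13
[0,1] mid=0 arr[0]=10
[1,1] mid=1 arr[1]=12
Total: 4 comparisons


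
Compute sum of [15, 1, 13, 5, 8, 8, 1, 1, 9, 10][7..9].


Prefix sums: [0, 15, 16, 29, 34, 42, 50, 51, 52, 61, 71]
Sum[7..9] = prefix[10] - prefix[7] = 71 - 51 = 20


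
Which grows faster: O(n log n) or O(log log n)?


double-logarithmic grows slower than linearithmic
O(log log n) is asymptotically smaller; O(n log n) grows faster


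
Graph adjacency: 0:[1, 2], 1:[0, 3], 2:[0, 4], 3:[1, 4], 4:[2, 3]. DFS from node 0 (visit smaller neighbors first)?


DFS stack-based: start with [0]
Visit order: [0, 1, 3, 4, 2]


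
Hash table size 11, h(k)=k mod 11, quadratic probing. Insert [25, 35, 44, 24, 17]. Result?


Insertions: 25->slot 3; 35->slot 2; 44->slot 0; 24->slot 6; 17->slot 7
Table: [44, None, 35, 25, None, None, 24, 17, None, None, None]


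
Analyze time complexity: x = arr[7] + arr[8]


Analysis: constant-time operation, no loop
Complexity: O(1)


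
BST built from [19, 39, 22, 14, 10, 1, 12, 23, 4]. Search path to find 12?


BST root = 19
Search for 12: compare at each node
Path: [19, 14, 10, 12]


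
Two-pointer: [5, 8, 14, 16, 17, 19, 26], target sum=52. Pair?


Two pointers: lo=0, hi=6
No pair sums to 52


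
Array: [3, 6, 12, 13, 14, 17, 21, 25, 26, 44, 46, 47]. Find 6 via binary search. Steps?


Search for 6:
[0,11] mid=5 arr[5]=17
[0,4] mid=2 arr[2]=12
[0,1] mid=0 arr[0]=3
[1,1] mid=1 arr[1]=6
Total: 4 comparisons


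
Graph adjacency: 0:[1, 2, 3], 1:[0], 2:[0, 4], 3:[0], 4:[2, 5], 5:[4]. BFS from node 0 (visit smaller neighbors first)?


BFS queue: start with [0]
Visit order: [0, 1, 2, 3, 4, 5]


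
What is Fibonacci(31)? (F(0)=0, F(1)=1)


F(n)=F(n-1)+F(n-2)
...F(29)=514229, F(30)=832040, F(31)=1346269


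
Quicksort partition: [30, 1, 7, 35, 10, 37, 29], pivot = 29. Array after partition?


Elements <= 29 go left of pivot.
Result: [1, 7, 10, 29, 30, 37, 35], pivot at index 3


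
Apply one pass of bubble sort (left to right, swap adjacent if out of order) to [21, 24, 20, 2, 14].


After one pass: [21, 20, 2, 14, 24]


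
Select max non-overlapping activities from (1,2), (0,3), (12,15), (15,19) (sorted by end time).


Greedy: pick earliest-ending, then skip overlaps.
Selected (3 activities): [(1, 2), (12, 15), (15, 19)]


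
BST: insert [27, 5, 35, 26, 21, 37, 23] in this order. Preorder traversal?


Root = 27; build tree by BST insertion.
Preorder traversal: [27, 5, 26, 21, 23, 35, 37]


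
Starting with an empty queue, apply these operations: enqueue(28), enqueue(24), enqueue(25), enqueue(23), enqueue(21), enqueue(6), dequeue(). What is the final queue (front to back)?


enqueue(28) -> [28]
enqueue(24) -> [28, 24]
enqueue(25) -> [28, 24, 25]
enqueue(23) -> [28, 24, 25, 23]
enqueue(21) -> [28, 24, 25, 23, 21]
enqueue(6) -> [28, 24, 25, 23, 21, 6]
dequeue() returns 28 -> [24, 25, 23, 21, 6]
Final queue (front to back): [24, 25, 23, 21, 6]


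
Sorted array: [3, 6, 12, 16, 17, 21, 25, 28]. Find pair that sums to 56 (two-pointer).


Two pointers: lo=0, hi=7
No pair sums to 56


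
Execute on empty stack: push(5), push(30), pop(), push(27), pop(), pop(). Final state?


push(5) -> [5]
push(30) -> [5, 30]
pop() returns 30 -> [5]
push(27) -> [5, 27]
pop() returns 27 -> [5]
pop() returns 5 -> []
Final stack (bottom to top): []


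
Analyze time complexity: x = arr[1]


Analysis: constant-time operation, no loop
Complexity: O(1)


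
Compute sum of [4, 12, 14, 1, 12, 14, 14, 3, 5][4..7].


Prefix sums: [0, 4, 16, 30, 31, 43, 57, 71, 74, 79]
Sum[4..7] = prefix[8] - prefix[4] = 74 - 31 = 43


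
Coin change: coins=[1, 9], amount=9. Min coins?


dp[0]=0; dp[i]=1+min(dp[i-c] for c in coins)
...dp[4]=4, dp[5]=5, dp[6]=6, dp[7]=7, dp[8]=8, dp[9]=1
Minimum coins for 9 = 1


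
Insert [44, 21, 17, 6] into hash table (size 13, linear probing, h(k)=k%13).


Insertions: 44->slot 5; 21->slot 8; 17->slot 4; 6->slot 6
Table: [None, None, None, None, 17, 44, 6, None, 21, None, None, None, None]


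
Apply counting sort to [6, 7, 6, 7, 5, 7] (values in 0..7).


Count array: [0, 0, 0, 0, 0, 1, 2, 3]
Reconstruct: [5, 6, 6, 7, 7, 7]


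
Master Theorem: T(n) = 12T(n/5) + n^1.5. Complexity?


a=12, b=5, c=1.5. log_5(12)=1.544 > c=1.5. Case 1: O(n^log_b(a)) = O(n^1.544)
Complexity: O(n^1.544)


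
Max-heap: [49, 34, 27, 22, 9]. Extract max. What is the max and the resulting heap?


Max = 49
Replace root with last, heapify down
Resulting heap: [34, 22, 27, 9]


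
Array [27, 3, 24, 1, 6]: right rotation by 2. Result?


Right rotate by 2: [1, 6, 27, 3, 24]


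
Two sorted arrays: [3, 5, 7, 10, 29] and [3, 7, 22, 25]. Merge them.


Compare heads, take smaller each step.
Merged: [3, 3, 5, 7, 7, 10, 22, 25, 29]


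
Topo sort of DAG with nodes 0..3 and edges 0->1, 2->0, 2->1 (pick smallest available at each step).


Kahn's algorithm, process smallest node first
Order: [2, 0, 1, 3]


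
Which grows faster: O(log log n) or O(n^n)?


double-logarithmic grows slower than n^n
O(log log n) is asymptotically smaller; O(n^n) grows faster


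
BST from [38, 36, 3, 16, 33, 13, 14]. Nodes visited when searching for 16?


BST root = 38
Search for 16: compare at each node
Path: [38, 36, 3, 16]


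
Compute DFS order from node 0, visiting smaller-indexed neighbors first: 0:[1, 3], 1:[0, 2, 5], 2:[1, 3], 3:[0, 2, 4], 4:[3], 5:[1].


DFS stack-based: start with [0]
Visit order: [0, 1, 2, 3, 4, 5]


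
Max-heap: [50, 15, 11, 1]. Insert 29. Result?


Append 29: [50, 15, 11, 1, 29]
Bubble up: swap idx 4(29) with idx 1(15)
Result: [50, 29, 11, 1, 15]


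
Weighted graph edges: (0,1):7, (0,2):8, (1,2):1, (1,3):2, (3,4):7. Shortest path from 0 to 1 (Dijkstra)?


Dijkstra from 0:
Distances: {0: 0, 1: 7, 2: 8, 3: 9, 4: 16}
Shortest distance to 1 = 7, path = [0, 1]


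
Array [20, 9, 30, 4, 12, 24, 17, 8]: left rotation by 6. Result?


Left rotate by 6: [17, 8, 20, 9, 30, 4, 12, 24]


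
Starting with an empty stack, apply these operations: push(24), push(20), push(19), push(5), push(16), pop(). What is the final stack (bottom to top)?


push(24) -> [24]
push(20) -> [24, 20]
push(19) -> [24, 20, 19]
push(5) -> [24, 20, 19, 5]
push(16) -> [24, 20, 19, 5, 16]
pop() returns 16 -> [24, 20, 19, 5]
Final stack (bottom to top): [24, 20, 19, 5]


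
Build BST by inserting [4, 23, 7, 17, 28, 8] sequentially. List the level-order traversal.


Root = 4; build tree by BST insertion.
Level-Order traversal: [4, 23, 7, 28, 17, 8]


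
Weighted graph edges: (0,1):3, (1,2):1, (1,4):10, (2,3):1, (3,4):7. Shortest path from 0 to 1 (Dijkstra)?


Dijkstra from 0:
Distances: {0: 0, 1: 3, 2: 4, 3: 5, 4: 12}
Shortest distance to 1 = 3, path = [0, 1]


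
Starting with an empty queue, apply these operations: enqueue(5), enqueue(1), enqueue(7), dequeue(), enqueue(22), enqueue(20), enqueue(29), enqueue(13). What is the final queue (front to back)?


enqueue(5) -> [5]
enqueue(1) -> [5, 1]
enqueue(7) -> [5, 1, 7]
dequeue() returns 5 -> [1, 7]
enqueue(22) -> [1, 7, 22]
enqueue(20) -> [1, 7, 22, 20]
enqueue(29) -> [1, 7, 22, 20, 29]
enqueue(13) -> [1, 7, 22, 20, 29, 13]
Final queue (front to back): [1, 7, 22, 20, 29, 13]


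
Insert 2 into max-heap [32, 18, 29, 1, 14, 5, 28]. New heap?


Append 2: [32, 18, 29, 1, 14, 5, 28, 2]
Bubble up: swap idx 7(2) with idx 3(1)
Result: [32, 18, 29, 2, 14, 5, 28, 1]


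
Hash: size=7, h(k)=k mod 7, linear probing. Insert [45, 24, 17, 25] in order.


Insertions: 45->slot 3; 24->slot 4; 17->slot 5; 25->slot 6
Table: [None, None, None, 45, 24, 17, 25]


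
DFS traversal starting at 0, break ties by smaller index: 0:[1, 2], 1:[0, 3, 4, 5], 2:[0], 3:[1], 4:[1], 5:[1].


DFS stack-based: start with [0]
Visit order: [0, 1, 3, 4, 5, 2]


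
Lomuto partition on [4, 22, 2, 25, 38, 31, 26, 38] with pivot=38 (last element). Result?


Elements <= 38 go left of pivot.
Result: [4, 22, 2, 25, 38, 31, 26, 38], pivot at index 7


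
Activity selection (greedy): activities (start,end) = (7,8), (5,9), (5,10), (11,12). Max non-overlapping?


Greedy: pick earliest-ending, then skip overlaps.
Selected (2 activities): [(7, 8), (11, 12)]


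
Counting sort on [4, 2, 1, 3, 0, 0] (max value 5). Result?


Count array: [2, 1, 1, 1, 1, 0]
Reconstruct: [0, 0, 1, 2, 3, 4]


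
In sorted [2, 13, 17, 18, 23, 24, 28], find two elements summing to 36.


Two pointers: lo=0, hi=6
Found pair: (13, 23) summing to 36


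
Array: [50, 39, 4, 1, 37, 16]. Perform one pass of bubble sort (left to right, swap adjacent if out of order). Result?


After one pass: [39, 4, 1, 37, 16, 50]


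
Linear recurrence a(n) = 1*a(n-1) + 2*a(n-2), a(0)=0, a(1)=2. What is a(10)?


Build bottom-up:
...a(8)=170, a(9)=342, a(10)=1*342+2*170=682


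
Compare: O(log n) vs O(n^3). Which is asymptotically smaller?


logarithmic grows slower than cubic
O(log n) is asymptotically smaller; O(n^3) grows faster


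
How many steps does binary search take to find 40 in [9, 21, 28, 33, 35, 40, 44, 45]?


Search for 40:
[0,7] mid=3 arr[3]=33
[4,7] mid=5 arr[5]=40
Total: 2 comparisons


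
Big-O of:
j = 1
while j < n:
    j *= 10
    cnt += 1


Per nesting level: O(log n) = O(log n)
Complexity: O(log n)


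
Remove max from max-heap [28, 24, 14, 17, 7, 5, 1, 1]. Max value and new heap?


Max = 28
Replace root with last, heapify down
Resulting heap: [24, 17, 14, 1, 7, 5, 1]


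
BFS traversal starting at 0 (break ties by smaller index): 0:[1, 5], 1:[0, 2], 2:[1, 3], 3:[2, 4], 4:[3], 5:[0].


BFS queue: start with [0]
Visit order: [0, 1, 5, 2, 3, 4]


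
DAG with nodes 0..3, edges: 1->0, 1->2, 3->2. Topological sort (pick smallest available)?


Kahn's algorithm, process smallest node first
Order: [1, 0, 3, 2]


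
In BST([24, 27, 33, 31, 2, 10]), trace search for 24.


BST root = 24
Search for 24: compare at each node
Path: [24]


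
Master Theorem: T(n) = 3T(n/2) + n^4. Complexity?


a=3, b=2, c=4. log_2(3)=1.585 < c=4. Case 3: O(n^c) = O(n^4)
Complexity: O(n^4)


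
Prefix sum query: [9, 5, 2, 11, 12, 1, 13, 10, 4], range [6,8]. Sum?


Prefix sums: [0, 9, 14, 16, 27, 39, 40, 53, 63, 67]
Sum[6..8] = prefix[9] - prefix[6] = 67 - 40 = 27


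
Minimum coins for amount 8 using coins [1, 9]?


dp[0]=0; dp[i]=1+min(dp[i-c] for c in coins)
...dp[3]=3, dp[4]=4, dp[5]=5, dp[6]=6, dp[7]=7, dp[8]=8
Minimum coins for 8 = 8


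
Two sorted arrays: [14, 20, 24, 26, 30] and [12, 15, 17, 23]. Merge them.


Compare heads, take smaller each step.
Merged: [12, 14, 15, 17, 20, 23, 24, 26, 30]


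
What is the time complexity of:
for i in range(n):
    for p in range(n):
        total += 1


Per nesting level: O(n) * O(n) = O(n^2)
Complexity: O(n^2)


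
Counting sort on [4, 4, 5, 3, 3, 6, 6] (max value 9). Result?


Count array: [0, 0, 0, 2, 2, 1, 2, 0, 0, 0]
Reconstruct: [3, 3, 4, 4, 5, 6, 6]


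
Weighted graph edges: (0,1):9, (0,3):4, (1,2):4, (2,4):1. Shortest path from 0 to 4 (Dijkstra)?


Dijkstra from 0:
Distances: {0: 0, 1: 9, 2: 13, 3: 4, 4: 14}
Shortest distance to 4 = 14, path = [0, 1, 2, 4]


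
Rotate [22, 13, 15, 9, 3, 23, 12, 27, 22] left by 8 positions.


Left rotate by 8: [22, 22, 13, 15, 9, 3, 23, 12, 27]


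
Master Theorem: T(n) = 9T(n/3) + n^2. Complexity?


a=9, b=3, c=2. log_3(9)=2 = c=2. Case 2: O(n^c log n) = O(n^2 log n)
Complexity: O(n^2 log n)


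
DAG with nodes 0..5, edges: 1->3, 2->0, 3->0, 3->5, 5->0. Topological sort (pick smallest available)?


Kahn's algorithm, process smallest node first
Order: [1, 2, 3, 4, 5, 0]


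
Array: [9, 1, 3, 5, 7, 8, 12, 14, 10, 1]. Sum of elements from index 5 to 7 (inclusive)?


Prefix sums: [0, 9, 10, 13, 18, 25, 33, 45, 59, 69, 70]
Sum[5..7] = prefix[8] - prefix[5] = 59 - 25 = 34


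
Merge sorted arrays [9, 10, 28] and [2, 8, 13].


Compare heads, take smaller each step.
Merged: [2, 8, 9, 10, 13, 28]


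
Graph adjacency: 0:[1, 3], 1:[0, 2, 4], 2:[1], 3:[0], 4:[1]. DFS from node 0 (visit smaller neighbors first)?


DFS stack-based: start with [0]
Visit order: [0, 1, 2, 4, 3]


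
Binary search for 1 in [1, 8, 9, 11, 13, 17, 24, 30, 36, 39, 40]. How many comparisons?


Search for 1:
[0,10] mid=5 arr[5]=17
[0,4] mid=2 arr[2]=9
[0,1] mid=0 arr[0]=1
Total: 3 comparisons


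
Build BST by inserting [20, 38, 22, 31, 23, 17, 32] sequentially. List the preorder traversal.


Root = 20; build tree by BST insertion.
Preorder traversal: [20, 17, 38, 22, 31, 23, 32]


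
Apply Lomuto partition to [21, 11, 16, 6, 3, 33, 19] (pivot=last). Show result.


Elements <= 19 go left of pivot.
Result: [11, 16, 6, 3, 19, 33, 21], pivot at index 4


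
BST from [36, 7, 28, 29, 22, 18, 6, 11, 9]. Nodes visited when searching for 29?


BST root = 36
Search for 29: compare at each node
Path: [36, 7, 28, 29]


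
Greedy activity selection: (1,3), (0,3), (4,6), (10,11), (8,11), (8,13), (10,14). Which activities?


Greedy: pick earliest-ending, then skip overlaps.
Selected (3 activities): [(1, 3), (4, 6), (10, 11)]


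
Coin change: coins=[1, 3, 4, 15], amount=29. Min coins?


dp[0]=0; dp[i]=1+min(dp[i-c] for c in coins)
...dp[24]=4, dp[25]=4, dp[26]=4, dp[27]=4, dp[28]=5, dp[29]=5
Minimum coins for 29 = 5


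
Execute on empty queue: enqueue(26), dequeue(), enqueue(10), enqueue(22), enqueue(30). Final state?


enqueue(26) -> [26]
dequeue() returns 26 -> []
enqueue(10) -> [10]
enqueue(22) -> [10, 22]
enqueue(30) -> [10, 22, 30]
Final queue (front to back): [10, 22, 30]


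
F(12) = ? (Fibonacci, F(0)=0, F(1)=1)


F(n)=F(n-1)+F(n-2)
...F(10)=55, F(11)=89, F(12)=144


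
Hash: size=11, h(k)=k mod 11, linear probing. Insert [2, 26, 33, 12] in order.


Insertions: 2->slot 2; 26->slot 4; 33->slot 0; 12->slot 1
Table: [33, 12, 2, None, 26, None, None, None, None, None, None]


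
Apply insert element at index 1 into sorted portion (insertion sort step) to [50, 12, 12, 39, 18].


After one pass: [12, 50, 12, 39, 18]


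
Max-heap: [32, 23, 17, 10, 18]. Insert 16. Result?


Append 16: [32, 23, 17, 10, 18, 16]
Bubble up: no swaps needed
Result: [32, 23, 17, 10, 18, 16]


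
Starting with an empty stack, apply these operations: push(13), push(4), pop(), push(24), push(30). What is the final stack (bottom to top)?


push(13) -> [13]
push(4) -> [13, 4]
pop() returns 4 -> [13]
push(24) -> [13, 24]
push(30) -> [13, 24, 30]
Final stack (bottom to top): [13, 24, 30]


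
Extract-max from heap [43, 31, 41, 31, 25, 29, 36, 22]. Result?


Max = 43
Replace root with last, heapify down
Resulting heap: [41, 31, 36, 31, 25, 29, 22]


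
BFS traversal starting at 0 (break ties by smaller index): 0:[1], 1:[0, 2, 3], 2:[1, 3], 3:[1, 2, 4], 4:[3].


BFS queue: start with [0]
Visit order: [0, 1, 2, 3, 4]


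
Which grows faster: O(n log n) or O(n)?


linear grows slower than linearithmic
O(n) is asymptotically smaller; O(n log n) grows faster


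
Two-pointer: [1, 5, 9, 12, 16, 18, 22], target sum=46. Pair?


Two pointers: lo=0, hi=6
No pair sums to 46


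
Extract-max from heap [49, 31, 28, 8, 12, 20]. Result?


Max = 49
Replace root with last, heapify down
Resulting heap: [31, 20, 28, 8, 12]


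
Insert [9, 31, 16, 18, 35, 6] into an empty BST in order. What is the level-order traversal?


Root = 9; build tree by BST insertion.
Level-Order traversal: [9, 6, 31, 16, 35, 18]


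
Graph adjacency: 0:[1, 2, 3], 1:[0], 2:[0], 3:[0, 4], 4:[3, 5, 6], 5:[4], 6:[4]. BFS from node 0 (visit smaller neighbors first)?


BFS queue: start with [0]
Visit order: [0, 1, 2, 3, 4, 5, 6]


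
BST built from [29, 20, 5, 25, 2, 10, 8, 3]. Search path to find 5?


BST root = 29
Search for 5: compare at each node
Path: [29, 20, 5]


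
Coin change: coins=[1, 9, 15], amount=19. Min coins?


dp[0]=0; dp[i]=1+min(dp[i-c] for c in coins)
...dp[14]=6, dp[15]=1, dp[16]=2, dp[17]=3, dp[18]=2, dp[19]=3
Minimum coins for 19 = 3


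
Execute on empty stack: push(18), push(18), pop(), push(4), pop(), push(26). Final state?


push(18) -> [18]
push(18) -> [18, 18]
pop() returns 18 -> [18]
push(4) -> [18, 4]
pop() returns 4 -> [18]
push(26) -> [18, 26]
Final stack (bottom to top): [18, 26]


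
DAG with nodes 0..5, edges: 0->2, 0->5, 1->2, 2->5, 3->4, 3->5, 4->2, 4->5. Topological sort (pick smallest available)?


Kahn's algorithm, process smallest node first
Order: [0, 1, 3, 4, 2, 5]


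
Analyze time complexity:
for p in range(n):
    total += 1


Per nesting level: O(n) = O(n)
Complexity: O(n)


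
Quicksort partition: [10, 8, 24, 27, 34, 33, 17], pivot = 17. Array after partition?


Elements <= 17 go left of pivot.
Result: [10, 8, 17, 27, 34, 33, 24], pivot at index 2


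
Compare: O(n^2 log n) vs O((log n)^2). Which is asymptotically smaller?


polylogarithmic grows slower than n^2 log n
O((log n)^2) is asymptotically smaller; O(n^2 log n) grows faster


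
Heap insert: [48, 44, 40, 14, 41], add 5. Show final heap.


Append 5: [48, 44, 40, 14, 41, 5]
Bubble up: no swaps needed
Result: [48, 44, 40, 14, 41, 5]


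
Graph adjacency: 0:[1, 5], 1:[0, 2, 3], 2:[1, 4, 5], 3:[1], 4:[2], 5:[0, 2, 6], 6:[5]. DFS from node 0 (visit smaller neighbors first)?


DFS stack-based: start with [0]
Visit order: [0, 1, 2, 4, 5, 6, 3]


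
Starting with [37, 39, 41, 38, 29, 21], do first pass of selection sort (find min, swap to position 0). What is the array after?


After one pass: [21, 39, 41, 38, 29, 37]


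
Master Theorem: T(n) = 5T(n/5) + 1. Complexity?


a=5, b=5, c=0. log_5(5)=1 > c=0. Case 1: O(n^log_b(a)) = O(n)
Complexity: O(n)


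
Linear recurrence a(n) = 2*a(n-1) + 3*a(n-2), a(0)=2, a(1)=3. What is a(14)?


Build bottom-up:
...a(12)=664302, a(13)=1992903, a(14)=2*1992903+3*664302=5978712


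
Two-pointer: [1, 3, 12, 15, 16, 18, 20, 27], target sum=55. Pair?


Two pointers: lo=0, hi=7
No pair sums to 55


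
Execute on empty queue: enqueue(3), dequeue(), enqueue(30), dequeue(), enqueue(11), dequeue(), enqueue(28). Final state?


enqueue(3) -> [3]
dequeue() returns 3 -> []
enqueue(30) -> [30]
dequeue() returns 30 -> []
enqueue(11) -> [11]
dequeue() returns 11 -> []
enqueue(28) -> [28]
Final queue (front to back): [28]


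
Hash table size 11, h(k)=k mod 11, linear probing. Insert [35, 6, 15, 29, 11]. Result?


Insertions: 35->slot 2; 6->slot 6; 15->slot 4; 29->slot 7; 11->slot 0
Table: [11, None, 35, None, 15, None, 6, 29, None, None, None]


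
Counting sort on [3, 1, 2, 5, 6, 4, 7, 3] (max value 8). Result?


Count array: [0, 1, 1, 2, 1, 1, 1, 1, 0]
Reconstruct: [1, 2, 3, 3, 4, 5, 6, 7]


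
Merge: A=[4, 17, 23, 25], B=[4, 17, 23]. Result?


Compare heads, take smaller each step.
Merged: [4, 4, 17, 17, 23, 23, 25]


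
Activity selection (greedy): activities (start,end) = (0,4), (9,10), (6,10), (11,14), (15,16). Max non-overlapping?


Greedy: pick earliest-ending, then skip overlaps.
Selected (4 activities): [(0, 4), (9, 10), (11, 14), (15, 16)]
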